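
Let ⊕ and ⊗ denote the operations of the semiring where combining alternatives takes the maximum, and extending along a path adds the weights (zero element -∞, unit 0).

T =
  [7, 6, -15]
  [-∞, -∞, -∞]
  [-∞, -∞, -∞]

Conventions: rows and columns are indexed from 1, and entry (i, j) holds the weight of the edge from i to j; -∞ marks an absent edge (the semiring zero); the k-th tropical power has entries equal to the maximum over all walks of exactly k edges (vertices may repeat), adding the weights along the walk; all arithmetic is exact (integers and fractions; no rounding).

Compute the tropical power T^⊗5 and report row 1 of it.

T^⊗2:
  [14, 13, -8]
  [-∞, -∞, -∞]
  [-∞, -∞, -∞]
T^⊗3:
  [21, 20, -1]
  [-∞, -∞, -∞]
  [-∞, -∞, -∞]
T^⊗4:
  [28, 27, 6]
  [-∞, -∞, -∞]
  [-∞, -∞, -∞]
T^⊗5:
  [35, 34, 13]
  [-∞, -∞, -∞]
  [-∞, -∞, -∞]
Answer: row 1 of T^⊗5 = [35, 34, 13]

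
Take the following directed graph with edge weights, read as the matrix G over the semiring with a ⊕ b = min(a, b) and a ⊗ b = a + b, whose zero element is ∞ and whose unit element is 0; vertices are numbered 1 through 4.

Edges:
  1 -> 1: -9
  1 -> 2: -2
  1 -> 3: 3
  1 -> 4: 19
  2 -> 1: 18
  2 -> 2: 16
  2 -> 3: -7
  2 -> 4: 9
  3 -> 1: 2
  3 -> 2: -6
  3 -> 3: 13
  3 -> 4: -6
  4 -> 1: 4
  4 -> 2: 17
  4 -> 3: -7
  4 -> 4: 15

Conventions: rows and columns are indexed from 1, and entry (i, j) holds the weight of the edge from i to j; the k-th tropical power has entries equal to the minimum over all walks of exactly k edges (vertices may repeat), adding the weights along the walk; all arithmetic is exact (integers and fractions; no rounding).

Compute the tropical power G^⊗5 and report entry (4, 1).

G^⊗2:
  [-18, -11, -9, -3]
  [-5, -13, 2, -13]
  [-7, 0, -13, 3]
  [-5, -13, 6, -13]
G^⊗3:
  [-27, -20, -18, -15]
  [-14, -7, -20, -4]
  [-16, -19, -7, -19]
  [-14, -7, -20, -4]
G^⊗4:
  [-36, -29, -27, -24]
  [-23, -26, -14, -26]
  [-25, -18, -26, -13]
  [-23, -26, -14, -26]
G^⊗5:
  [-45, -38, -36, -33]
  [-32, -25, -33, -20]
  [-34, -32, -25, -32]
  [-32, -25, -33, -20]
Key observation: the optimum is the walk 4->1->1->1->1->1, with weight 4 + (-9) + (-9) + (-9) + (-9) = -32.
Optimal value attained by: walk 4->1->1->1->1->1.
Answer: (G^⊗5)[4][1] = -32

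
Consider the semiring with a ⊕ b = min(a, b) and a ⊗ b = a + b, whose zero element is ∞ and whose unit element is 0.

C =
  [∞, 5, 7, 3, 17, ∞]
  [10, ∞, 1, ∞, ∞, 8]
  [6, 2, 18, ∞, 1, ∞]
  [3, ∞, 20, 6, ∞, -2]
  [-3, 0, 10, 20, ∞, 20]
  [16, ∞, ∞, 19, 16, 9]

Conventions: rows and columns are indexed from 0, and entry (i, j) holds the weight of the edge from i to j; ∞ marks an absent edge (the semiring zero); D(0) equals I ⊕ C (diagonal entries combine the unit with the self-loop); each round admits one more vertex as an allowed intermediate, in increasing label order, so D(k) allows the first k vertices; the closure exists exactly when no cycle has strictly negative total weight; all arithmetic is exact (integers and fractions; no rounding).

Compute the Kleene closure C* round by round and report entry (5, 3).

D(0):
  [0, 5, 7, 3, 17, ∞]
  [10, 0, 1, ∞, ∞, 8]
  [6, 2, 0, ∞, 1, ∞]
  [3, ∞, 20, 0, ∞, -2]
  [-3, 0, 10, 20, 0, 20]
  [16, ∞, ∞, 19, 16, 0]
D(1):
  [0, 5, 7, 3, 17, ∞]
  [10, 0, 1, 13, 27, 8]
  [6, 2, 0, 9, 1, ∞]
  [3, 8, 10, 0, 20, -2]
  [-3, 0, 4, 0, 0, 20]
  [16, 21, 23, 19, 16, 0]
D(2):
  [0, 5, 6, 3, 17, 13]
  [10, 0, 1, 13, 27, 8]
  [6, 2, 0, 9, 1, 10]
  [3, 8, 9, 0, 20, -2]
  [-3, 0, 1, 0, 0, 8]
  [16, 21, 22, 19, 16, 0]
D(3):
  [0, 5, 6, 3, 7, 13]
  [7, 0, 1, 10, 2, 8]
  [6, 2, 0, 9, 1, 10]
  [3, 8, 9, 0, 10, -2]
  [-3, 0, 1, 0, 0, 8]
  [16, 21, 22, 19, 16, 0]
D(4):
  [0, 5, 6, 3, 7, 1]
  [7, 0, 1, 10, 2, 8]
  [6, 2, 0, 9, 1, 7]
  [3, 8, 9, 0, 10, -2]
  [-3, 0, 1, 0, 0, -2]
  [16, 21, 22, 19, 16, 0]
D(5):
  [0, 5, 6, 3, 7, 1]
  [-1, 0, 1, 2, 2, 0]
  [-2, 1, 0, 1, 1, -1]
  [3, 8, 9, 0, 10, -2]
  [-3, 0, 1, 0, 0, -2]
  [13, 16, 17, 16, 16, 0]
D(6):
  [0, 5, 6, 3, 7, 1]
  [-1, 0, 1, 2, 2, 0]
  [-2, 1, 0, 1, 1, -1]
  [3, 8, 9, 0, 10, -2]
  [-3, 0, 1, 0, 0, -2]
  [13, 16, 17, 16, 16, 0]
Answer: C*[5][3] = 16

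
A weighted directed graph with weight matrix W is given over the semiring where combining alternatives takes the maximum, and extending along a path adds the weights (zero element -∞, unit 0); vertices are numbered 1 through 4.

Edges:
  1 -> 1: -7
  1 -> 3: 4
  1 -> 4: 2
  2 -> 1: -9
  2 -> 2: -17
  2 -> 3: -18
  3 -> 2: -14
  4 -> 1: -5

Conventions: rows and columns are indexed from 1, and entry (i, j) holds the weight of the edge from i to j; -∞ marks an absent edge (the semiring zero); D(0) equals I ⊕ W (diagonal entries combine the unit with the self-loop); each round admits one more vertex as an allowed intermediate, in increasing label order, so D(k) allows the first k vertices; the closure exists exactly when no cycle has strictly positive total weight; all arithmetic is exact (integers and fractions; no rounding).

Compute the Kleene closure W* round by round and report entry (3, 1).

D(0):
  [0, -∞, 4, 2]
  [-9, 0, -18, -∞]
  [-∞, -14, 0, -∞]
  [-5, -∞, -∞, 0]
D(1):
  [0, -∞, 4, 2]
  [-9, 0, -5, -7]
  [-∞, -14, 0, -∞]
  [-5, -∞, -1, 0]
D(2):
  [0, -∞, 4, 2]
  [-9, 0, -5, -7]
  [-23, -14, 0, -21]
  [-5, -∞, -1, 0]
D(3):
  [0, -10, 4, 2]
  [-9, 0, -5, -7]
  [-23, -14, 0, -21]
  [-5, -15, -1, 0]
D(4):
  [0, -10, 4, 2]
  [-9, 0, -5, -7]
  [-23, -14, 0, -21]
  [-5, -15, -1, 0]
Answer: W*[3][1] = -23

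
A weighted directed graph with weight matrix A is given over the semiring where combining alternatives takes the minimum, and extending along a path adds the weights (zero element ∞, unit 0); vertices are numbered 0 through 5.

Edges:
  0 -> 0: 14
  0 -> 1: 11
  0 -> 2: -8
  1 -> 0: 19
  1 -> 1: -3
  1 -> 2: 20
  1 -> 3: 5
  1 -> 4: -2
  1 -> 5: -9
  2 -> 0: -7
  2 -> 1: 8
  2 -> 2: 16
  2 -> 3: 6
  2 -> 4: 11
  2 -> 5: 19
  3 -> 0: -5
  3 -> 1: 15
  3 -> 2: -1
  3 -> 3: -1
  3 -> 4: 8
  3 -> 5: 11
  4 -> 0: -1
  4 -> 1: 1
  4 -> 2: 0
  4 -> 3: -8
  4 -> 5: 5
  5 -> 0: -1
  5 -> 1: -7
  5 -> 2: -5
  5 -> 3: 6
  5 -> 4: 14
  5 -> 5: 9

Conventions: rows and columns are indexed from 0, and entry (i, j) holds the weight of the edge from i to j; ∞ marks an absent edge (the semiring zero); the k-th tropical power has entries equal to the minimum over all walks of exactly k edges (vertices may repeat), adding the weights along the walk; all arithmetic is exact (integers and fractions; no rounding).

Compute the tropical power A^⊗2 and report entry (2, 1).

A^⊗2:
  [-15, 0, 6, -2, 3, 2]
  [-10, -16, -14, -10, -5, -12]
  [1, 4, -15, 3, 6, -1]
  [-8, 4, -13, -2, 7, 6]
  [-13, -2, -9, -9, -1, -8]
  [-12, -10, -9, -2, -9, -16]
Key observation: the optimum is the walk 2->0->1, with weight (-7) + 11 = 4.
Optimal value attained by: walk 2->0->1.
Answer: (A^⊗2)[2][1] = 4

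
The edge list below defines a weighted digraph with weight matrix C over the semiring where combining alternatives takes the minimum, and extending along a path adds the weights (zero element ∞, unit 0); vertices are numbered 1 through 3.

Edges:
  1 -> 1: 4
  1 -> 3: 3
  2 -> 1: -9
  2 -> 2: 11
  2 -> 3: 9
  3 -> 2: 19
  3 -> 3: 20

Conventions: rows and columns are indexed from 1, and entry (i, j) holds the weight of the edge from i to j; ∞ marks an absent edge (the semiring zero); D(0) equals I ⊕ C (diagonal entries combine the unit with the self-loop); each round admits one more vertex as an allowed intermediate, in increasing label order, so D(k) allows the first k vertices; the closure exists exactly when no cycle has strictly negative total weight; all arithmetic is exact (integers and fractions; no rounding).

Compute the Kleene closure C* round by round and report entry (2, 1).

D(0):
  [0, ∞, 3]
  [-9, 0, 9]
  [∞, 19, 0]
D(1):
  [0, ∞, 3]
  [-9, 0, -6]
  [∞, 19, 0]
D(2):
  [0, ∞, 3]
  [-9, 0, -6]
  [10, 19, 0]
D(3):
  [0, 22, 3]
  [-9, 0, -6]
  [10, 19, 0]
Answer: C*[2][1] = -9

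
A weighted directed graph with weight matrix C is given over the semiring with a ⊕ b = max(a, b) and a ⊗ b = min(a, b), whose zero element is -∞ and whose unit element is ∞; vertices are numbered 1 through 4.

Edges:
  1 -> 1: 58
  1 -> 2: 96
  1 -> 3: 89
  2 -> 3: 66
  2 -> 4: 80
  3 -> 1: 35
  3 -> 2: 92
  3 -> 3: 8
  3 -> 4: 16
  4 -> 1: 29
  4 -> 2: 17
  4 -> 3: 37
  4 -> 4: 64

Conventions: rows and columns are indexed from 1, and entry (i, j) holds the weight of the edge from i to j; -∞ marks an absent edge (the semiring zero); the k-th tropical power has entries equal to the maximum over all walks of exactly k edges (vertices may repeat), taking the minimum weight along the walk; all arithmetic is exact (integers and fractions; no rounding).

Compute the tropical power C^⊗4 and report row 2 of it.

C^⊗2:
  [58, 89, 66, 80]
  [35, 66, 37, 64]
  [35, 35, 66, 80]
  [35, 37, 37, 64]
C^⊗3:
  [58, 66, 66, 80]
  [35, 37, 66, 66]
  [35, 66, 37, 64]
  [35, 37, 37, 64]
C^⊗4:
  [58, 66, 66, 66]
  [35, 66, 37, 64]
  [35, 37, 66, 66]
  [35, 37, 37, 64]
Answer: row 2 of C^⊗4 = [35, 66, 37, 64]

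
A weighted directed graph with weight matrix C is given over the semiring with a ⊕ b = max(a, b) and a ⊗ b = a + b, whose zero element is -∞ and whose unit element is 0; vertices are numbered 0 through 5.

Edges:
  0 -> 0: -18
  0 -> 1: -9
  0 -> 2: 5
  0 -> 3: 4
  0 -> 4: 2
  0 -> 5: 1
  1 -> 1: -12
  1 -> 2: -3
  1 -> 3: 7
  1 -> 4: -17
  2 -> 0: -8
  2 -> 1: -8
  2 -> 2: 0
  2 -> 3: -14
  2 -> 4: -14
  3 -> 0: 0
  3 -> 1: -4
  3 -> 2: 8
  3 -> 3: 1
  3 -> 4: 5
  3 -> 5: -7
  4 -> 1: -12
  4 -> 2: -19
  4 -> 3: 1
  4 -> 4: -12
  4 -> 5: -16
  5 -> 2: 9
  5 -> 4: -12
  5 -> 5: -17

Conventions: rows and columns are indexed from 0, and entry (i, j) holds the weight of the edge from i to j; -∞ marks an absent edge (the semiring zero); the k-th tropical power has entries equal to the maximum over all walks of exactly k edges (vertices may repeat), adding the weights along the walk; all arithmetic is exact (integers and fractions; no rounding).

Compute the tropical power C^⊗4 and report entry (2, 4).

C^⊗2:
  [4, 0, 12, 5, 9, -3]
  [7, 3, 15, 8, 12, 0]
  [-8, -8, 0, -1, -6, -7]
  [1, 0, 9, 6, 6, 1]
  [1, -3, 9, 2, 6, -6]
  [1, 1, 9, -5, -5, -28]
C^⊗3:
  [5, 4, 13, 10, 10, 5]
  [8, 7, 16, 13, 13, 8]
  [-1, -5, 7, 0, 4, -7]
  [6, 2, 14, 7, 11, 2]
  [2, 1, 10, 7, 7, 2]
  [1, 1, 9, 8, 3, 2]
C^⊗4:
  [10, 6, 18, 11, 15, 6]
  [13, 9, 21, 14, 18, 9]
  [0, -1, 8, 5, 5, 0]
  [7, 6, 15, 12, 12, 7]
  [7, 3, 15, 8, 12, 3]
  [8, 4, 16, 9, 13, 2]
Key observation: the optimum is the walk 2->1->3->3->4, with weight (-8) + 7 + 1 + 5 = 5.
Optimal value attained by: walk 2->1->3->3->4.
Answer: (C^⊗4)[2][4] = 5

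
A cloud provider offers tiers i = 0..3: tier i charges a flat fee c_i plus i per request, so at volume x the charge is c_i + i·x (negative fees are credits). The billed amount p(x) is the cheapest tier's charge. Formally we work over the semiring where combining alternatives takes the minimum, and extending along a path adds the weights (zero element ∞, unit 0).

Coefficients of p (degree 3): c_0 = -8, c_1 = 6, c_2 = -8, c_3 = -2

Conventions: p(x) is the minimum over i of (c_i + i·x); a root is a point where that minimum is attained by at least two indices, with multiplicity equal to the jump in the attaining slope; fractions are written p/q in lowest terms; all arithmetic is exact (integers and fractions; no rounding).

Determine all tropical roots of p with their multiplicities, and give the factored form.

hull edge (i=0, c=-8) to (i=2, c=-8): slope 0, span 2
hull edge (i=2, c=-8) to (i=3, c=-2): slope 6, span 1
Factored form: p(x) = -2 ⊗ (x ⊕ (-6)) ⊗ (x ⊕ 0) ⊗ (x ⊕ 0)
Answer: roots = -6 (mult 1), 0 (mult 2)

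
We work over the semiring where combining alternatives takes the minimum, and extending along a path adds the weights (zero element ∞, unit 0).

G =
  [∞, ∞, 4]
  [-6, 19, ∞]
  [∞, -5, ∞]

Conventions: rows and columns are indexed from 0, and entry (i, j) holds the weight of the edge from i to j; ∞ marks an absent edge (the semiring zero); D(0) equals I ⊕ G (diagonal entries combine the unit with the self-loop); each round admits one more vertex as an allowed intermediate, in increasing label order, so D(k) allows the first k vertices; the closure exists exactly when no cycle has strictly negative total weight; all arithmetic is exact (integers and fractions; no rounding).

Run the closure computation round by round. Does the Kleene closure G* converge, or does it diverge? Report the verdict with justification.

D(0):
  [0, ∞, 4]
  [-6, 0, ∞]
  [∞, -5, 0]
D(1):
  [0, ∞, 4]
  [-6, 0, -2]
  [∞, -5, 0]
Detection: at round 2, diagonal entry (2, 2) turns strictly negative.
Key observation: the cycle 2->1->0->2 has total weight (-5) + (-6) + 4, which is strictly negative.
Answer: DIVERGES — negative cycle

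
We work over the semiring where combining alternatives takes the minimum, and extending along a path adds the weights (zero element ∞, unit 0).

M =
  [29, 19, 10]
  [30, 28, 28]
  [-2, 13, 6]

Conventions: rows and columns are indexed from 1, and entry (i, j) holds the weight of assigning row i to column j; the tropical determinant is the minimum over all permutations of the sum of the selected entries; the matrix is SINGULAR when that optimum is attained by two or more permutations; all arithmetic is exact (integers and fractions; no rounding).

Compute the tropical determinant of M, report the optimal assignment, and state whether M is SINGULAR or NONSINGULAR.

σ = (1, 2, 3): 29 + 28 + 6 = 63
σ = (1, 3, 2): 29 + 28 + 13 = 70
σ = (2, 1, 3): 19 + 30 + 6 = 55
σ = (2, 3, 1): 19 + 28 + (-2) = 45
σ = (3, 1, 2): 10 + 30 + 13 = 53
σ = (3, 2, 1): 10 + 28 + (-2) = 36
Optimal value attained by: σ = (3, 2, 1).
Answer: det⊕(M) = 36; verdict: NONSINGULAR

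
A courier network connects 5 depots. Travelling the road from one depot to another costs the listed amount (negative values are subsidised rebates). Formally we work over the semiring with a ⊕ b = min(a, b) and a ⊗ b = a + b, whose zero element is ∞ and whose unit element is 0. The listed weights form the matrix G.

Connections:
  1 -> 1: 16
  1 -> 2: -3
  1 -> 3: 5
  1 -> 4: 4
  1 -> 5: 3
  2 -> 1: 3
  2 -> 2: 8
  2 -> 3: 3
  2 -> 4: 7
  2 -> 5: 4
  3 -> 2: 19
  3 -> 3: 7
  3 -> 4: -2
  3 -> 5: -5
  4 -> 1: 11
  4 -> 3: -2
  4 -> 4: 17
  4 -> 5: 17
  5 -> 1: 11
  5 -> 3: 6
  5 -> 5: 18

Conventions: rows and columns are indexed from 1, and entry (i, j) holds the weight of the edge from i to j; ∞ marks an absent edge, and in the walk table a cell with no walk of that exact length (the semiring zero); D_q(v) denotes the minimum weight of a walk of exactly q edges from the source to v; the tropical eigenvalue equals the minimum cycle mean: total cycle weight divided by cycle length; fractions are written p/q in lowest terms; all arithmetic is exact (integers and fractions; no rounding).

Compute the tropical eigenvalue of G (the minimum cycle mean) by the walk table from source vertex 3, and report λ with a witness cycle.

q=0: [∞, ∞, 0, ∞, ∞]
q=1: [∞, 19, 7, -2, -5]
q=2: [6, 26, -4, 5, 2]
q=3: [13, 3, 3, -6, -9]
q=4: [2, 10, -8, 1, -2]
q=5: [9, -1, -1, -10, -13]
Optimal cycle mean attained by: cycle 3->4->3, total (-2) + (-2), length 2.
Answer: λ = -2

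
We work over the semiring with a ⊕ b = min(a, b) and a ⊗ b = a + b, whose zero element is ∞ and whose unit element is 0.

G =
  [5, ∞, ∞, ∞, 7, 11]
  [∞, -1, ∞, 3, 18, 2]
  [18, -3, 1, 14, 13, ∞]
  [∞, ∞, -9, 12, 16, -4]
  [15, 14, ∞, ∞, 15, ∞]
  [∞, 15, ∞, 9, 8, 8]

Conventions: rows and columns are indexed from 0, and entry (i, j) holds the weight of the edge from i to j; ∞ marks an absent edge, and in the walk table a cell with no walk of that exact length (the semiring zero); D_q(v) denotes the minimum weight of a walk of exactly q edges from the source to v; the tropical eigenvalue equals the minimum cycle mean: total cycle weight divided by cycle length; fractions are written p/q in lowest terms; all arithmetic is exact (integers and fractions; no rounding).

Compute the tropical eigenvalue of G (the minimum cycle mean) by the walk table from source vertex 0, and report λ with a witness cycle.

q=0: [0, ∞, ∞, ∞, ∞, ∞]
q=1: [5, ∞, ∞, ∞, 7, 11]
q=2: [10, 21, ∞, 20, 12, 16]
q=3: [15, 20, 11, 24, 17, 16]
q=4: [20, 8, 12, 23, 22, 20]
q=5: [25, 7, 13, 11, 25, 10]
q=6: [30, 6, 2, 10, 18, 7]
Optimal cycle mean attained by: cycle 1->3->2->1, total 3 + (-9) + (-3), length 3.
Answer: λ = -3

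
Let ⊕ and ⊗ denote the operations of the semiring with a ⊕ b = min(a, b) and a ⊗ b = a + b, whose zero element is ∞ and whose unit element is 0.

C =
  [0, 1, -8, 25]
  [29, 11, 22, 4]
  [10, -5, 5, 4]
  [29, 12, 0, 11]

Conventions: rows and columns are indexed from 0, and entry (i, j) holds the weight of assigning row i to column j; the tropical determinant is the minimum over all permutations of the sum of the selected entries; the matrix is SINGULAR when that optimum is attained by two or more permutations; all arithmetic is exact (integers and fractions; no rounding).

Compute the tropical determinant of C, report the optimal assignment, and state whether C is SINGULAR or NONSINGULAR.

σ = (0, 1, 2, 3): 0 + 11 + 5 + 11 = 27
σ = (0, 1, 3, 2): 0 + 11 + 4 + 0 = 15
σ = (0, 2, 1, 3): 0 + 22 + (-5) + 11 = 28
σ = (0, 2, 3, 1): 0 + 22 + 4 + 12 = 38
σ = (0, 3, 1, 2): 0 + 4 + (-5) + 0 = -1
σ = (0, 3, 2, 1): 0 + 4 + 5 + 12 = 21
σ = (1, 0, 2, 3): 1 + 29 + 5 + 11 = 46
σ = (1, 0, 3, 2): 1 + 29 + 4 + 0 = 34
σ = (1, 2, 0, 3): 1 + 22 + 10 + 11 = 44
σ = (1, 2, 3, 0): 1 + 22 + 4 + 29 = 56
σ = (1, 3, 0, 2): 1 + 4 + 10 + 0 = 15
σ = (1, 3, 2, 0): 1 + 4 + 5 + 29 = 39
σ = (2, 0, 1, 3): (-8) + 29 + (-5) + 11 = 27
σ = (2, 0, 3, 1): (-8) + 29 + 4 + 12 = 37
σ = (2, 1, 0, 3): (-8) + 11 + 10 + 11 = 24
σ = (2, 1, 3, 0): (-8) + 11 + 4 + 29 = 36
σ = (2, 3, 0, 1): (-8) + 4 + 10 + 12 = 18
σ = (2, 3, 1, 0): (-8) + 4 + (-5) + 29 = 20
σ = (3, 0, 1, 2): 25 + 29 + (-5) + 0 = 49
σ = (3, 0, 2, 1): 25 + 29 + 5 + 12 = 71
σ = (3, 1, 0, 2): 25 + 11 + 10 + 0 = 46
σ = (3, 1, 2, 0): 25 + 11 + 5 + 29 = 70
σ = (3, 2, 0, 1): 25 + 22 + 10 + 12 = 69
σ = (3, 2, 1, 0): 25 + 22 + (-5) + 29 = 71
Optimal value attained by: σ = (0, 3, 1, 2).
Answer: det⊕(C) = -1; verdict: NONSINGULAR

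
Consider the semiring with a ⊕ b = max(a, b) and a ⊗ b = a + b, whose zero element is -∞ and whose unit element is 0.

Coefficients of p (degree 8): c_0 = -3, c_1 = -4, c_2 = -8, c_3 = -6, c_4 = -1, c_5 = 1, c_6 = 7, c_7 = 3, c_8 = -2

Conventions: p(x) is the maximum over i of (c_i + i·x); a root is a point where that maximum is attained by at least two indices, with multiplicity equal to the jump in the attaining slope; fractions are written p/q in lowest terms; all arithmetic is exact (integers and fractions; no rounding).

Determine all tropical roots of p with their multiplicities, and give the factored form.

hull edge (i=0, c=-3) to (i=6, c=7): slope 5/3, span 6
hull edge (i=6, c=7) to (i=7, c=3): slope -4, span 1
hull edge (i=7, c=3) to (i=8, c=-2): slope -5, span 1
Factored form: p(x) = -2 ⊗ (x ⊕ (-5/3)) ⊗ (x ⊕ (-5/3)) ⊗ (x ⊕ (-5/3)) ⊗ (x ⊕ (-5/3)) ⊗ (x ⊕ (-5/3)) ⊗ (x ⊕ (-5/3)) ⊗ (x ⊕ 4) ⊗ (x ⊕ 5)
Answer: roots = -5/3 (mult 6), 4 (mult 1), 5 (mult 1)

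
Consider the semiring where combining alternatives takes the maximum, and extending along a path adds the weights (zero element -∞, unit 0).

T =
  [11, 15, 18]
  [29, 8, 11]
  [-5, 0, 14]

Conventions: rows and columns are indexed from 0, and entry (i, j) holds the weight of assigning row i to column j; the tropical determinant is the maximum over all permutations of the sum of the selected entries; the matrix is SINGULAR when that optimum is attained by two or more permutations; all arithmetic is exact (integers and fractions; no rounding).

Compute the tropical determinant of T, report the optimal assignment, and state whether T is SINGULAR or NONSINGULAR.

σ = (0, 1, 2): 11 + 8 + 14 = 33
σ = (0, 2, 1): 11 + 11 + 0 = 22
σ = (1, 0, 2): 15 + 29 + 14 = 58
σ = (1, 2, 0): 15 + 11 + (-5) = 21
σ = (2, 0, 1): 18 + 29 + 0 = 47
σ = (2, 1, 0): 18 + 8 + (-5) = 21
Optimal value attained by: σ = (1, 0, 2).
Answer: det⊕(T) = 58; verdict: NONSINGULAR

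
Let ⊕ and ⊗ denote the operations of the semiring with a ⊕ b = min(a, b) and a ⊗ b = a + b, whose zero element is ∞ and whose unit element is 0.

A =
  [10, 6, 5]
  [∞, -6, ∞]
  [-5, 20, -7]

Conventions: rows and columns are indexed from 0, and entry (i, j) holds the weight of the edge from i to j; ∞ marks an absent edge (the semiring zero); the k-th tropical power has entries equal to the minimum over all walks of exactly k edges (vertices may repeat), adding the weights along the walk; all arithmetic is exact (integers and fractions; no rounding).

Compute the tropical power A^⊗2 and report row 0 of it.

A^⊗2:
  [0, 0, -2]
  [∞, -12, ∞]
  [-12, 1, -14]
Answer: row 0 of A^⊗2 = [0, 0, -2]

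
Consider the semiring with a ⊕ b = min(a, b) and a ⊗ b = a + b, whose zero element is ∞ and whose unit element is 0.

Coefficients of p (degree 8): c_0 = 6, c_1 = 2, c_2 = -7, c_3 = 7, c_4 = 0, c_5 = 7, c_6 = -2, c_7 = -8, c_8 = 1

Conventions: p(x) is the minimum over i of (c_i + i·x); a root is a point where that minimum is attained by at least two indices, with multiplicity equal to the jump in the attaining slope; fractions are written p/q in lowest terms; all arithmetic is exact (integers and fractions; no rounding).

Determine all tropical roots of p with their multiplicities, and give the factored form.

hull edge (i=0, c=6) to (i=2, c=-7): slope -13/2, span 2
hull edge (i=2, c=-7) to (i=7, c=-8): slope -1/5, span 5
hull edge (i=7, c=-8) to (i=8, c=1): slope 9, span 1
Factored form: p(x) = 1 ⊗ (x ⊕ (-9)) ⊗ (x ⊕ 1/5) ⊗ (x ⊕ 1/5) ⊗ (x ⊕ 1/5) ⊗ (x ⊕ 1/5) ⊗ (x ⊕ 1/5) ⊗ (x ⊕ 13/2) ⊗ (x ⊕ 13/2)
Answer: roots = -9 (mult 1), 1/5 (mult 5), 13/2 (mult 2)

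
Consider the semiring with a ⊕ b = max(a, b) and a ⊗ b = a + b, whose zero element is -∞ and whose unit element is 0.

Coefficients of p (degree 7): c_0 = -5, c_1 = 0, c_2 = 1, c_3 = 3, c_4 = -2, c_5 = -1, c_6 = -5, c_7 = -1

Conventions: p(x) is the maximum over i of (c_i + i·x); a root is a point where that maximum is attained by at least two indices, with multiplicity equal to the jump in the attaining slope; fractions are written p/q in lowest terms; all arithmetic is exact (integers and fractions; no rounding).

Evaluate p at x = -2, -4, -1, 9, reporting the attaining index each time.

p(-2) = max(-5+0·(-2)=-5, 0+1·(-2)=-2, 1+2·(-2)=-3, 3+3·(-2)=-3, -2+4·(-2)=-10, -1+5·(-2)=-11, -5+6·(-2)=-17, -1+7·(-2)=-15) = -2 (attained by i=1)
p(-4) = max(-5+0·(-4)=-5, 0+1·(-4)=-4, 1+2·(-4)=-7, 3+3·(-4)=-9, -2+4·(-4)=-18, -1+5·(-4)=-21, -5+6·(-4)=-29, -1+7·(-4)=-29) = -4 (attained by i=1)
p(-1) = max(-5+0·(-1)=-5, 0+1·(-1)=-1, 1+2·(-1)=-1, 3+3·(-1)=0, -2+4·(-1)=-6, -1+5·(-1)=-6, -5+6·(-1)=-11, -1+7·(-1)=-8) = 0 (attained by i=3)
p(9) = max(-5+0·9=-5, 0+1·9=9, 1+2·9=19, 3+3·9=30, -2+4·9=34, -1+5·9=44, -5+6·9=49, -1+7·9=62) = 62 (attained by i=7)
Answer: p(-2) = -2; p(-4) = -4; p(-1) = 0; p(9) = 62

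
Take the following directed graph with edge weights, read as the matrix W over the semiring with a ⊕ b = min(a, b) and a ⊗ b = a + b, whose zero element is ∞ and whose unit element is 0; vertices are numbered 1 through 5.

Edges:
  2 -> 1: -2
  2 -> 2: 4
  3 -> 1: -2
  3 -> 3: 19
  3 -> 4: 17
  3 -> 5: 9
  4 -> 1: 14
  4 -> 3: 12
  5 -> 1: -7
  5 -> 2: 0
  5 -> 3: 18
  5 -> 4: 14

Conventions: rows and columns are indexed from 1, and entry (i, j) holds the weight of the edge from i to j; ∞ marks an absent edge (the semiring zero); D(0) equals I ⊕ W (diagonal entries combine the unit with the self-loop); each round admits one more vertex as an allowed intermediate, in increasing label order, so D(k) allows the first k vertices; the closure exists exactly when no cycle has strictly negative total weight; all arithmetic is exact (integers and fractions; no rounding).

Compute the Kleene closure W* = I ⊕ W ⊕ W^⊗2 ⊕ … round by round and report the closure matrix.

D(0):
  [0, ∞, ∞, ∞, ∞]
  [-2, 0, ∞, ∞, ∞]
  [-2, ∞, 0, 17, 9]
  [14, ∞, 12, 0, ∞]
  [-7, 0, 18, 14, 0]
D(1):
  [0, ∞, ∞, ∞, ∞]
  [-2, 0, ∞, ∞, ∞]
  [-2, ∞, 0, 17, 9]
  [14, ∞, 12, 0, ∞]
  [-7, 0, 18, 14, 0]
D(2):
  [0, ∞, ∞, ∞, ∞]
  [-2, 0, ∞, ∞, ∞]
  [-2, ∞, 0, 17, 9]
  [14, ∞, 12, 0, ∞]
  [-7, 0, 18, 14, 0]
D(3):
  [0, ∞, ∞, ∞, ∞]
  [-2, 0, ∞, ∞, ∞]
  [-2, ∞, 0, 17, 9]
  [10, ∞, 12, 0, 21]
  [-7, 0, 18, 14, 0]
D(4):
  [0, ∞, ∞, ∞, ∞]
  [-2, 0, ∞, ∞, ∞]
  [-2, ∞, 0, 17, 9]
  [10, ∞, 12, 0, 21]
  [-7, 0, 18, 14, 0]
D(5):
  [0, ∞, ∞, ∞, ∞]
  [-2, 0, ∞, ∞, ∞]
  [-2, 9, 0, 17, 9]
  [10, 21, 12, 0, 21]
  [-7, 0, 18, 14, 0]
Answer: W* = [[0, ∞, ∞, ∞, ∞], [-2, 0, ∞, ∞, ∞], [-2, 9, 0, 17, 9], [10, 21, 12, 0, 21], [-7, 0, 18, 14, 0]]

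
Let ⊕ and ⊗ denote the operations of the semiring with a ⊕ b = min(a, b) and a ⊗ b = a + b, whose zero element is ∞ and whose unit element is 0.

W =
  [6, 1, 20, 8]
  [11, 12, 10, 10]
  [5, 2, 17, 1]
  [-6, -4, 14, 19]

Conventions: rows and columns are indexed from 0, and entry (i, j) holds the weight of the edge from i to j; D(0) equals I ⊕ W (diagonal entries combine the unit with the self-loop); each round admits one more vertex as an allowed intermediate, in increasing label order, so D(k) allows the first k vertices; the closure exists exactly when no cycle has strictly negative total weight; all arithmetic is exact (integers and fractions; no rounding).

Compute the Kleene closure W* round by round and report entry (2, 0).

D(0):
  [0, 1, 20, 8]
  [11, 0, 10, 10]
  [5, 2, 0, 1]
  [-6, -4, 14, 0]
D(1):
  [0, 1, 20, 8]
  [11, 0, 10, 10]
  [5, 2, 0, 1]
  [-6, -5, 14, 0]
D(2):
  [0, 1, 11, 8]
  [11, 0, 10, 10]
  [5, 2, 0, 1]
  [-6, -5, 5, 0]
D(3):
  [0, 1, 11, 8]
  [11, 0, 10, 10]
  [5, 2, 0, 1]
  [-6, -5, 5, 0]
D(4):
  [0, 1, 11, 8]
  [4, 0, 10, 10]
  [-5, -4, 0, 1]
  [-6, -5, 5, 0]
Answer: W*[2][0] = -5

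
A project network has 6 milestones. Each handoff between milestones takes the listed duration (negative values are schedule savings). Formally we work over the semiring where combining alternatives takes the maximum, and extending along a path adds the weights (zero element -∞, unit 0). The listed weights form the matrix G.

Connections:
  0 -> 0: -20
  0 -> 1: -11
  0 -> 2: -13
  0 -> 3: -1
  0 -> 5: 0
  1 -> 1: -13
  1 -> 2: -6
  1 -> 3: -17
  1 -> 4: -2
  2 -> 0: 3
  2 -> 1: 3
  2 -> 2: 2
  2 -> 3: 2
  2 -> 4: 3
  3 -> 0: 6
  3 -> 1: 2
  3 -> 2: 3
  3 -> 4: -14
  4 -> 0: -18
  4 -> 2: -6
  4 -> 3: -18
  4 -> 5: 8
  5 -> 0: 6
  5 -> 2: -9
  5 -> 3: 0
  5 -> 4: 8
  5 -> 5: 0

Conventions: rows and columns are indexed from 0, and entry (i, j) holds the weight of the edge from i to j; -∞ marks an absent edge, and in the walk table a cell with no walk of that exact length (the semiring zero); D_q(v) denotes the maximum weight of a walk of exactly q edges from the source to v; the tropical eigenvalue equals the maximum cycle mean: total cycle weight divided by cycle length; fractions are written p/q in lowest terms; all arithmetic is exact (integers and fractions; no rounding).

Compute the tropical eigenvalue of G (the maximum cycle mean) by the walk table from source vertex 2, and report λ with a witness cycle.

q=0: [-∞, -∞, 0, -∞, -∞, -∞]
q=1: [3, 3, 2, 2, 3, -∞]
q=2: [8, 5, 5, 4, 5, 11]
q=3: [17, 8, 7, 11, 19, 13]
q=4: [19, 13, 14, 16, 21, 27]
q=5: [33, 18, 19, 27, 35, 29]
q=6: [35, 29, 30, 32, 37, 43]
Optimal cycle mean attained by: cycle 4->5->4, total 8 + 8, length 2.
Answer: λ = 8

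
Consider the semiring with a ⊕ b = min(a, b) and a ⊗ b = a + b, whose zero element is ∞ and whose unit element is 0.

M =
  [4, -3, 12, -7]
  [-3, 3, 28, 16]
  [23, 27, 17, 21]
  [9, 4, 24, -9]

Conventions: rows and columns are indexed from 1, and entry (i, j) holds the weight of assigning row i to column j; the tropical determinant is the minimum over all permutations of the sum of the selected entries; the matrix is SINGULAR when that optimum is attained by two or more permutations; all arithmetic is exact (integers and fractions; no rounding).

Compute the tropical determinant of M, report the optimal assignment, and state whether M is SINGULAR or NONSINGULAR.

σ = (1, 2, 3, 4): 4 + 3 + 17 + (-9) = 15
σ = (1, 2, 4, 3): 4 + 3 + 21 + 24 = 52
σ = (1, 3, 2, 4): 4 + 28 + 27 + (-9) = 50
σ = (1, 3, 4, 2): 4 + 28 + 21 + 4 = 57
σ = (1, 4, 2, 3): 4 + 16 + 27 + 24 = 71
σ = (1, 4, 3, 2): 4 + 16 + 17 + 4 = 41
σ = (2, 1, 3, 4): (-3) + (-3) + 17 + (-9) = 2
σ = (2, 1, 4, 3): (-3) + (-3) + 21 + 24 = 39
σ = (2, 3, 1, 4): (-3) + 28 + 23 + (-9) = 39
σ = (2, 3, 4, 1): (-3) + 28 + 21 + 9 = 55
σ = (2, 4, 1, 3): (-3) + 16 + 23 + 24 = 60
σ = (2, 4, 3, 1): (-3) + 16 + 17 + 9 = 39
σ = (3, 1, 2, 4): 12 + (-3) + 27 + (-9) = 27
σ = (3, 1, 4, 2): 12 + (-3) + 21 + 4 = 34
σ = (3, 2, 1, 4): 12 + 3 + 23 + (-9) = 29
σ = (3, 2, 4, 1): 12 + 3 + 21 + 9 = 45
σ = (3, 4, 1, 2): 12 + 16 + 23 + 4 = 55
σ = (3, 4, 2, 1): 12 + 16 + 27 + 9 = 64
σ = (4, 1, 2, 3): (-7) + (-3) + 27 + 24 = 41
σ = (4, 1, 3, 2): (-7) + (-3) + 17 + 4 = 11
σ = (4, 2, 1, 3): (-7) + 3 + 23 + 24 = 43
σ = (4, 2, 3, 1): (-7) + 3 + 17 + 9 = 22
σ = (4, 3, 1, 2): (-7) + 28 + 23 + 4 = 48
σ = (4, 3, 2, 1): (-7) + 28 + 27 + 9 = 57
Optimal value attained by: σ = (2, 1, 3, 4).
Answer: det⊕(M) = 2; verdict: NONSINGULAR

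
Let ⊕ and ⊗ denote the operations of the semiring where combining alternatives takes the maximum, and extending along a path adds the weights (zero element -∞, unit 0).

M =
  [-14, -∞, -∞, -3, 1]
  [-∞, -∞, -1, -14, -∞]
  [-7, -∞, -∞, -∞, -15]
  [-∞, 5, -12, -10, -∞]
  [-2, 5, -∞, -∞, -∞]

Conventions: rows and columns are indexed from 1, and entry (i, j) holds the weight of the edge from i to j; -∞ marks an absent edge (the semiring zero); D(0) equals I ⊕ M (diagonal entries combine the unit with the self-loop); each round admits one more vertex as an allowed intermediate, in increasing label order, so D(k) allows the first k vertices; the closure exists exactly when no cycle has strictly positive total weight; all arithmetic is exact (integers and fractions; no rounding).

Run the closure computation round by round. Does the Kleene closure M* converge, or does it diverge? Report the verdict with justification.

D(0):
  [0, -∞, -∞, -3, 1]
  [-∞, 0, -1, -14, -∞]
  [-7, -∞, 0, -∞, -15]
  [-∞, 5, -12, 0, -∞]
  [-2, 5, -∞, -∞, 0]
D(1):
  [0, -∞, -∞, -3, 1]
  [-∞, 0, -1, -14, -∞]
  [-7, -∞, 0, -10, -6]
  [-∞, 5, -12, 0, -∞]
  [-2, 5, -∞, -5, 0]
D(2):
  [0, -∞, -∞, -3, 1]
  [-∞, 0, -1, -14, -∞]
  [-7, -∞, 0, -10, -6]
  [-∞, 5, 4, 0, -∞]
  [-2, 5, 4, -5, 0]
D(3):
  [0, -∞, -∞, -3, 1]
  [-8, 0, -1, -11, -7]
  [-7, -∞, 0, -10, -6]
  [-3, 5, 4, 0, -2]
  [-2, 5, 4, -5, 0]
D(4):
  [0, 2, 1, -3, 1]
  [-8, 0, -1, -11, -7]
  [-7, -5, 0, -10, -6]
  [-3, 5, 4, 0, -2]
  [-2, 5, 4, -5, 0]
D(5):
  [0, 6, 5, -3, 1]
  [-8, 0, -1, -11, -7]
  [-7, -1, 0, -10, -6]
  [-3, 5, 4, 0, -2]
  [-2, 5, 4, -5, 0]
Key observation: every diagonal entry stays at the unit through all rounds, so no improving cycle exists.
Answer: CONVERGES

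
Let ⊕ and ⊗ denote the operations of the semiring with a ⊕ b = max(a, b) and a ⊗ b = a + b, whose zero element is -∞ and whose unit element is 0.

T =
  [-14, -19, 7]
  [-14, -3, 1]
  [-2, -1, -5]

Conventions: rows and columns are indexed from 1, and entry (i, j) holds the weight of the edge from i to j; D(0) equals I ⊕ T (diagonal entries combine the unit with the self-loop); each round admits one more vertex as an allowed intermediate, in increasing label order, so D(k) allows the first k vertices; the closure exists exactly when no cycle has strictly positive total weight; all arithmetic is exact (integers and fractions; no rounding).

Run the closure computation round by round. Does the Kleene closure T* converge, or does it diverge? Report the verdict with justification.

D(0):
  [0, -19, 7]
  [-14, 0, 1]
  [-2, -1, 0]
Detection: at round 1, diagonal entry (3, 3) turns strictly positive.
Key observation: the cycle 3->1->3 has total weight (-2) + 7, which is strictly positive.
Answer: DIVERGES — positive cycle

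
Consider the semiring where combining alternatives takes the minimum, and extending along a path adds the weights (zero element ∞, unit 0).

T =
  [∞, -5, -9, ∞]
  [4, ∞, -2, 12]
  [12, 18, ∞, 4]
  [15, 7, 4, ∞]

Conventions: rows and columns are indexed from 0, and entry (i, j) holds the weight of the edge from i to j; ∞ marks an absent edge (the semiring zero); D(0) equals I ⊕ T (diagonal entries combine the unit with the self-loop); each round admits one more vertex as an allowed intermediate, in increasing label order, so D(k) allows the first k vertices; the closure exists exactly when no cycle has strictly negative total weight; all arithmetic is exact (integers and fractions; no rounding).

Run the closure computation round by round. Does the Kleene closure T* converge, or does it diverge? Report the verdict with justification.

D(0):
  [0, -5, -9, ∞]
  [4, 0, -2, 12]
  [12, 18, 0, 4]
  [15, 7, 4, 0]
Detection: at round 1, diagonal entry (1, 1) turns strictly negative.
Key observation: the cycle 1->0->1 has total weight 4 + (-5), which is strictly negative.
Answer: DIVERGES — negative cycle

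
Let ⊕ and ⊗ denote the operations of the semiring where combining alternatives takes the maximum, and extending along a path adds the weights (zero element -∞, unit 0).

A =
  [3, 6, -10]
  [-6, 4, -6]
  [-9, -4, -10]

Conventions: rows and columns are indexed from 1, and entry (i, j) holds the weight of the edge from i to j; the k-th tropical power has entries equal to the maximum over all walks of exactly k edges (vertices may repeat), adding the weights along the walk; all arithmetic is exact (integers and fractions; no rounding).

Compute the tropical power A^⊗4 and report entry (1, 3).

A^⊗2:
  [6, 10, 0]
  [-2, 8, -2]
  [-6, 0, -10]
A^⊗3:
  [9, 14, 4]
  [2, 12, 2]
  [-3, 4, -6]
A^⊗4:
  [12, 18, 8]
  [6, 16, 6]
  [0, 8, -2]
Key observation: the optimum is the walk 1->2->2->2->3, with weight 6 + 4 + 4 + (-6) = 8.
Optimal value attained by: walk 1->2->2->2->3.
Answer: (A^⊗4)[1][3] = 8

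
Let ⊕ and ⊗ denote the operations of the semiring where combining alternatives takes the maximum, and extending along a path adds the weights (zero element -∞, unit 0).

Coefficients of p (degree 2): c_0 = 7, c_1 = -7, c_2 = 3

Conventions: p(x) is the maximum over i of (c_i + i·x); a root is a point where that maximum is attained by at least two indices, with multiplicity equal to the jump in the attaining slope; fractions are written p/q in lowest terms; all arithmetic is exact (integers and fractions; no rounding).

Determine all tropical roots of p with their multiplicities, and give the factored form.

hull edge (i=0, c=7) to (i=2, c=3): slope -2, span 2
Factored form: p(x) = 3 ⊗ (x ⊕ 2) ⊗ (x ⊕ 2)
Answer: roots = 2 (mult 2)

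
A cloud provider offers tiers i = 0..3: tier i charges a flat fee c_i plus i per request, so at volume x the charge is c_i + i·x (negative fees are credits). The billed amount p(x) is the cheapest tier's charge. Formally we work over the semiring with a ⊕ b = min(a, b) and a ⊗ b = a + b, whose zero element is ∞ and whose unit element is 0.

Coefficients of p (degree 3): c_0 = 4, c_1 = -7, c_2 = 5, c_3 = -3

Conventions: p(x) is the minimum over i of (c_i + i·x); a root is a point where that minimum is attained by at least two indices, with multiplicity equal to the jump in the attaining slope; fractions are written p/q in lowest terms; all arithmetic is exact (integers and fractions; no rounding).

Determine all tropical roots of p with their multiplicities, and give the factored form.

hull edge (i=0, c=4) to (i=1, c=-7): slope -11, span 1
hull edge (i=1, c=-7) to (i=3, c=-3): slope 2, span 2
Factored form: p(x) = -3 ⊗ (x ⊕ (-2)) ⊗ (x ⊕ (-2)) ⊗ (x ⊕ 11)
Answer: roots = -2 (mult 2), 11 (mult 1)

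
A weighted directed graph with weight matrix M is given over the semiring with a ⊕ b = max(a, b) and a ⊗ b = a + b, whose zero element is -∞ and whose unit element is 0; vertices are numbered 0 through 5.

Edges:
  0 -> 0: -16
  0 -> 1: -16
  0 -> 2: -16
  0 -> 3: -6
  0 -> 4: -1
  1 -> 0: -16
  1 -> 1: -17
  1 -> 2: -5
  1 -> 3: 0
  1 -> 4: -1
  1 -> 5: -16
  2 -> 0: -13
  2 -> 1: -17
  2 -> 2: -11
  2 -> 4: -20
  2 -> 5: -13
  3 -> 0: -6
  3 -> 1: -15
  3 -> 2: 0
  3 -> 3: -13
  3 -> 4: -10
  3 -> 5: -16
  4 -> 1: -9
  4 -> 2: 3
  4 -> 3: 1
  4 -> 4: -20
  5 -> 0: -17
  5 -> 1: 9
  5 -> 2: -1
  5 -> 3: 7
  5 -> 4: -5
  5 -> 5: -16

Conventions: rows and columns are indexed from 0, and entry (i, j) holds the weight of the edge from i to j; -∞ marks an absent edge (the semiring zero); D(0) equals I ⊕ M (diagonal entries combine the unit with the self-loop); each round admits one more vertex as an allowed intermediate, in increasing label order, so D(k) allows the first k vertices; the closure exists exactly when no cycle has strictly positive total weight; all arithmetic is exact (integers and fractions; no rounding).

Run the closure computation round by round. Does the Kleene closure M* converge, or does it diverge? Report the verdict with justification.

D(0):
  [0, -16, -16, -6, -1, -∞]
  [-16, 0, -5, 0, -1, -16]
  [-13, -17, 0, -∞, -20, -13]
  [-6, -15, 0, 0, -10, -16]
  [-∞, -9, 3, 1, 0, -∞]
  [-17, 9, -1, 7, -5, 0]
D(1):
  [0, -16, -16, -6, -1, -∞]
  [-16, 0, -5, 0, -1, -16]
  [-13, -17, 0, -19, -14, -13]
  [-6, -15, 0, 0, -7, -16]
  [-∞, -9, 3, 1, 0, -∞]
  [-17, 9, -1, 7, -5, 0]
D(2):
  [0, -16, -16, -6, -1, -32]
  [-16, 0, -5, 0, -1, -16]
  [-13, -17, 0, -17, -14, -13]
  [-6, -15, 0, 0, -7, -16]
  [-25, -9, 3, 1, 0, -25]
  [-7, 9, 4, 9, 8, 0]
D(3):
  [0, -16, -16, -6, -1, -29]
  [-16, 0, -5, 0, -1, -16]
  [-13, -17, 0, -17, -14, -13]
  [-6, -15, 0, 0, -7, -13]
  [-10, -9, 3, 1, 0, -10]
  [-7, 9, 4, 9, 8, 0]
D(4):
  [0, -16, -6, -6, -1, -19]
  [-6, 0, 0, 0, -1, -13]
  [-13, -17, 0, -17, -14, -13]
  [-6, -15, 0, 0, -7, -13]
  [-5, -9, 3, 1, 0, -10]
  [3, 9, 9, 9, 8, 0]
D(5):
  [0, -10, 2, 0, -1, -11]
  [-6, 0, 2, 0, -1, -11]
  [-13, -17, 0, -13, -14, -13]
  [-6, -15, 0, 0, -7, -13]
  [-5, -9, 3, 1, 0, -10]
  [3, 9, 11, 9, 8, 0]
D(6):
  [0, -2, 2, 0, -1, -11]
  [-6, 0, 2, 0, -1, -11]
  [-10, -4, 0, -4, -5, -13]
  [-6, -4, 0, 0, -5, -13]
  [-5, -1, 3, 1, 0, -10]
  [3, 9, 11, 9, 8, 0]
Key observation: every diagonal entry stays at the unit through all rounds, so no improving cycle exists.
Answer: CONVERGES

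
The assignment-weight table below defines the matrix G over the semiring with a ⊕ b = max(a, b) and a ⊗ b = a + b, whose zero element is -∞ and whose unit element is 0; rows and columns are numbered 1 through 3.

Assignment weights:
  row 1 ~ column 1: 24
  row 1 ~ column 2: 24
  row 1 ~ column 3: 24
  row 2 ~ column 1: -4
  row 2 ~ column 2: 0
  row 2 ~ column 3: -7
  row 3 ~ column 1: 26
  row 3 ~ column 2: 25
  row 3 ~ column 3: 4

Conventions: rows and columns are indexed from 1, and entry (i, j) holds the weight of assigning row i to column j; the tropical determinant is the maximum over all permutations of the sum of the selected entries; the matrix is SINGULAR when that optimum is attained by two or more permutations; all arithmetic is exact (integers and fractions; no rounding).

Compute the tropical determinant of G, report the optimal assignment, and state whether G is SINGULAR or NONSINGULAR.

σ = (1, 2, 3): 24 + 0 + 4 = 28
σ = (1, 3, 2): 24 + (-7) + 25 = 42
σ = (2, 1, 3): 24 + (-4) + 4 = 24
σ = (2, 3, 1): 24 + (-7) + 26 = 43
σ = (3, 1, 2): 24 + (-4) + 25 = 45
σ = (3, 2, 1): 24 + 0 + 26 = 50
Optimal value attained by: σ = (3, 2, 1).
Answer: det⊕(G) = 50; verdict: NONSINGULAR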